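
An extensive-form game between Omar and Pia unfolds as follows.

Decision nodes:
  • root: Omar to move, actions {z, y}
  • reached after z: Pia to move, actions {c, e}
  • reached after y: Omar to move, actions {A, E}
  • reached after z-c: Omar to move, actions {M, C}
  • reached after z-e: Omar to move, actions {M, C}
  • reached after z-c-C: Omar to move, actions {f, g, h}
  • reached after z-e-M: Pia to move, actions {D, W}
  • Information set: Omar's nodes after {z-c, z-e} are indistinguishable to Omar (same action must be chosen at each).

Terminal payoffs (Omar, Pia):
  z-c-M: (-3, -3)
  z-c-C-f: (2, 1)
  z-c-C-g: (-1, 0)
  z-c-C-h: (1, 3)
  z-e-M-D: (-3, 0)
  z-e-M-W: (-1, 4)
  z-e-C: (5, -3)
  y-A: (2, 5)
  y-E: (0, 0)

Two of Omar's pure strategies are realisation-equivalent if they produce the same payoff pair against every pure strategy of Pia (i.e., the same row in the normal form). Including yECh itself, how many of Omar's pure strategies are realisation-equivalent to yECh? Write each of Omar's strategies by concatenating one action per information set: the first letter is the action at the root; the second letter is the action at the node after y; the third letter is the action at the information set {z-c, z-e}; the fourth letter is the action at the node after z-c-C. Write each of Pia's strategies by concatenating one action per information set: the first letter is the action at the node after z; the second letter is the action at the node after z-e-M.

6

Row for yECh (columns cD, cW, eD, eW): (0,0) (0,0) (0,0) (0,0).
Under yECh, Omar's choice at the information set {z-c, z-e} and at the node after z-c-C can never be reached regardless of what Pia does, so varying those choices leaves every outcome unchanged.
Holding the reachable choices fixed and varying the unreachable ones freely already gives 2 × 3 = 6 equivalent strategies.
No other strategy reproduces this row, so those 6 are the full class: yEMf, yEMg, yEMh, yECf, yECg, yECh.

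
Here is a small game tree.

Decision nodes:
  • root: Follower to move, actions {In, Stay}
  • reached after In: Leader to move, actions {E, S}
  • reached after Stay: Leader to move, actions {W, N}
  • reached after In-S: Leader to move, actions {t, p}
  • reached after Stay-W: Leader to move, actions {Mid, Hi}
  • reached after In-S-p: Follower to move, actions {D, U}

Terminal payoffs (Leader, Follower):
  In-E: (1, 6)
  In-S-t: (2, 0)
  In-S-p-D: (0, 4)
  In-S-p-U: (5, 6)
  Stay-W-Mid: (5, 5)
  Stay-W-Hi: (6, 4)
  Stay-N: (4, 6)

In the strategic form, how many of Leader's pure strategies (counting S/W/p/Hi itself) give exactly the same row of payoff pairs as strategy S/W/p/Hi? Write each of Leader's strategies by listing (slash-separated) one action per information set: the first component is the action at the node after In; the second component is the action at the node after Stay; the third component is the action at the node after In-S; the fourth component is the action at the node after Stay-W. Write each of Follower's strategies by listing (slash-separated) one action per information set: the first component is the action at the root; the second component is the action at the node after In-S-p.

Row for S/W/p/Hi (columns In/D, In/U, Stay/D, Stay/U): (0,4) (5,6) (6,4) (6,4).
Every one of Leader's information sets is on the play path for some reply by Follower when Leader follows S/W/p/Hi.
Changing the action at any of them therefore changes at least one column, so only S/W/p/Hi itself gives this row.

1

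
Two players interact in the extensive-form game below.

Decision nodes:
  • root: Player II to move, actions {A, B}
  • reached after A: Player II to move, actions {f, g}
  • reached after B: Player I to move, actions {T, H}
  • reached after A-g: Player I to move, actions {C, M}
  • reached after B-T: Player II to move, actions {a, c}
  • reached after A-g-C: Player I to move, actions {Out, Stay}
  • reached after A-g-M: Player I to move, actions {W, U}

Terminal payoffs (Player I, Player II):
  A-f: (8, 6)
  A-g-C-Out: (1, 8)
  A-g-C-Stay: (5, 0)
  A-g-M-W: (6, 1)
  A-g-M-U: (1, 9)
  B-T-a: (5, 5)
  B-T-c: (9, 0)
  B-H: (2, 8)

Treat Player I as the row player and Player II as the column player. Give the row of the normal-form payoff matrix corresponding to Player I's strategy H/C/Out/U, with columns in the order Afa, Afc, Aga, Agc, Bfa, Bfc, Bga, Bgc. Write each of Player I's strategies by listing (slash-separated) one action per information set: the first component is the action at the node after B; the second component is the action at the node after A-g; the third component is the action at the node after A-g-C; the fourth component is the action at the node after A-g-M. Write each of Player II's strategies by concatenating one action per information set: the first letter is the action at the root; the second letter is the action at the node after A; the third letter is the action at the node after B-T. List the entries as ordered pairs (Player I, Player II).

(8,6) (8,6) (1,8) (1,8) (2,8) (2,8) (2,8) (2,8)

vs Afa: Player II plays A → Player II plays f at [A] → (8, 6)
vs Afc: Player II plays A → Player II plays f at [A] → (8, 6)
vs Aga: Player II plays A → Player II plays g at [A] → Player I plays C at [A-g] → Player I plays Out at [A-g-C] → (1, 8)
vs Agc: Player II plays A → Player II plays g at [A] → Player I plays C at [A-g] → Player I plays Out at [A-g-C] → (1, 8)
vs Bfa: Player II plays B → Player I plays H at [B] → (2, 8)
vs Bfc: Player II plays B → Player I plays H at [B] → (2, 8)
vs Bga: Player II plays B → Player I plays H at [B] → (2, 8)
vs Bgc: Player II plays B → Player I plays H at [B] → (2, 8)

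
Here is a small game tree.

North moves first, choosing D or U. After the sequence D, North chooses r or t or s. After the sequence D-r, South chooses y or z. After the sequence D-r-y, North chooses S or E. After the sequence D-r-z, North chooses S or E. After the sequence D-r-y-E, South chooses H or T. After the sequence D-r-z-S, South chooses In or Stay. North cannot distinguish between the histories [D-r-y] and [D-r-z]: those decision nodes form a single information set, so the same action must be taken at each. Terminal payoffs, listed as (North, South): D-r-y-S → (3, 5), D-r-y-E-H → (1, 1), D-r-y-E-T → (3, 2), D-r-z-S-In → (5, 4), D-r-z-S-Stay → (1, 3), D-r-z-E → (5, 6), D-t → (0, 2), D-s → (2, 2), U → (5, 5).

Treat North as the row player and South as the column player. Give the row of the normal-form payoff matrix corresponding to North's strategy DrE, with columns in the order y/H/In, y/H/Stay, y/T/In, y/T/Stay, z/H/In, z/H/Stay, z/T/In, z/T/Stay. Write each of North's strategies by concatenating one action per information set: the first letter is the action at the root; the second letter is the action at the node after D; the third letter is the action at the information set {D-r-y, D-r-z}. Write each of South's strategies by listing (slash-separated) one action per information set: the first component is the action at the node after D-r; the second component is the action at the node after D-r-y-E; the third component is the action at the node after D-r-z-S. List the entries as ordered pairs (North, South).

(1,1) (1,1) (3,2) (3,2) (5,6) (5,6) (5,6) (5,6)

vs y/H/In: North plays D → North plays r at [D] → South plays y at [D-r] → North plays E at [D-r-y] → South plays H at [D-r-y-E] → (1, 1)
vs y/H/Stay: North plays D → North plays r at [D] → South plays y at [D-r] → North plays E at [D-r-y] → South plays H at [D-r-y-E] → (1, 1)
vs y/T/In: North plays D → North plays r at [D] → South plays y at [D-r] → North plays E at [D-r-y] → South plays T at [D-r-y-E] → (3, 2)
vs y/T/Stay: North plays D → North plays r at [D] → South plays y at [D-r] → North plays E at [D-r-y] → South plays T at [D-r-y-E] → (3, 2)
vs z/H/In: North plays D → North plays r at [D] → South plays z at [D-r] → North plays E at [D-r-z] → (5, 6)
vs z/H/Stay: North plays D → North plays r at [D] → South plays z at [D-r] → North plays E at [D-r-z] → (5, 6)
vs z/T/In: North plays D → North plays r at [D] → South plays z at [D-r] → North plays E at [D-r-z] → (5, 6)
vs z/T/Stay: North plays D → North plays r at [D] → South plays z at [D-r] → North plays E at [D-r-z] → (5, 6)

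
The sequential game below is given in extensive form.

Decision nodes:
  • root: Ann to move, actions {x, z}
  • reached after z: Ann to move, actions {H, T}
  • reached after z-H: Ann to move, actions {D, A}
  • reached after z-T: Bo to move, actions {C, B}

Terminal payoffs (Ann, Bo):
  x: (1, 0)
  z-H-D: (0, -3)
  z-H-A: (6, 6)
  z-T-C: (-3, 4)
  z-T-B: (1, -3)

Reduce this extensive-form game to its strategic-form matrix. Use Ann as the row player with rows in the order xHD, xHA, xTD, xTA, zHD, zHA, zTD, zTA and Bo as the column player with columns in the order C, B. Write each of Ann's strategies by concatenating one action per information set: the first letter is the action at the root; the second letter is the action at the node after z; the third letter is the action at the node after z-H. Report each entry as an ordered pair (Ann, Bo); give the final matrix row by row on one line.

xHD: (1,0) (1,0) | xHA: (1,0) (1,0) | xTD: (1,0) (1,0) | xTA: (1,0) (1,0) | zHD: (0,-3) (0,-3) | zHA: (6,6) (6,6) | zTD: (-3,4) (1,-3) | zTA: (-3,4) (1,-3)

            C        B
 xHD    (1,0)    (1,0)
 xHA    (1,0)    (1,0)
 xTD    (1,0)    (1,0)
 xTA    (1,0)    (1,0)
 zHD   (0,-3)   (0,-3)
 zHA    (6,6)    (6,6)
 zTD   (-3,4)   (1,-3)
 zTA   (-3,4)   (1,-3)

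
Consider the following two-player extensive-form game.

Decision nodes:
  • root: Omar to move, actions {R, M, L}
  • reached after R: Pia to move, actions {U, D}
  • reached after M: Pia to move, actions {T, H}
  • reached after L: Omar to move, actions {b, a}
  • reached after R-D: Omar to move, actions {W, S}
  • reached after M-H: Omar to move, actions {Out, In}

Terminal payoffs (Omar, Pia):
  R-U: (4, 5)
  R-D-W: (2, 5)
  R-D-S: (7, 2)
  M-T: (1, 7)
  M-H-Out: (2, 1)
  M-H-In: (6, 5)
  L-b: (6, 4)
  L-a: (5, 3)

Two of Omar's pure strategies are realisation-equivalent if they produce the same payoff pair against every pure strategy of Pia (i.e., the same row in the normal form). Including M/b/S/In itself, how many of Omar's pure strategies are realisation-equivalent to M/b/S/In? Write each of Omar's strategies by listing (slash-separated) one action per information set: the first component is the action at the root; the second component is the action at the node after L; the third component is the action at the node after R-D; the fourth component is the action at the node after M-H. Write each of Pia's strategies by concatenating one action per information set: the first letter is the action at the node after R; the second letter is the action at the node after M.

4

Row for M/b/S/In (columns UT, UH, DT, DH): (1,7) (6,5) (1,7) (6,5).
Under M/b/S/In, Omar's choice at the node after L and at the node after R-D can never be reached regardless of what Pia does, so varying those choices leaves every outcome unchanged.
Holding the reachable choices fixed and varying the unreachable ones freely already gives 2 × 2 = 4 equivalent strategies.
No other strategy reproduces this row, so those 4 are the full class: M/b/W/In, M/b/S/In, M/a/W/In, M/a/S/In.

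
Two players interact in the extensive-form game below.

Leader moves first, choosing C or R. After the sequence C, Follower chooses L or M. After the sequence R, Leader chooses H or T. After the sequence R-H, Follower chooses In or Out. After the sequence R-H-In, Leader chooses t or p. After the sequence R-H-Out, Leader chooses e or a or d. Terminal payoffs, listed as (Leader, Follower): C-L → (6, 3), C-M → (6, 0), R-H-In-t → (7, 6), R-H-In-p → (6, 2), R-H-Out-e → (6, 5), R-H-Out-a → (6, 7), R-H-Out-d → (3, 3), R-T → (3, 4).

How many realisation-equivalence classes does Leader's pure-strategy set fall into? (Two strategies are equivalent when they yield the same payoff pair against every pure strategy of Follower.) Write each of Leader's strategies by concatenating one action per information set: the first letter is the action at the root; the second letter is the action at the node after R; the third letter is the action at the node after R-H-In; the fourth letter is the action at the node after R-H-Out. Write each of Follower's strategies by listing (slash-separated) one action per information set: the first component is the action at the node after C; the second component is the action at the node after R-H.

8

Leader has 24 pure strategies: CHte, CHta, CHtd, CHpe, CHpa, CHpd, CTte, CTta, CTtd, CTpe, CTpa, CTpd, RHte, RHta, RHtd, RHpe, RHpa, RHpd, RTte, RTta, RTtd, RTpe, RTpa, RTpd. Columns: L/In, L/Out, M/In, M/Out.
{CHte, CHta, CHtd, CHpe, CHpa, CHpd, CTte, CTta, CTtd, CTpe, CTpa, CTpd} → row (6,3) (6,3) (6,0) (6,0)
{RHte} → row (7,6) (6,5) (7,6) (6,5)
{RHta} → row (7,6) (6,7) (7,6) (6,7)
{RHtd} → row (7,6) (3,3) (7,6) (3,3)
{RHpe} → row (6,2) (6,5) (6,2) (6,5)
{RHpa} → row (6,2) (6,7) (6,2) (6,7)
{RHpd} → row (6,2) (3,3) (6,2) (3,3)
{RTte, RTta, RTtd, RTpe, RTpa, RTpd} → row (3,4) (3,4) (3,4) (3,4)
That's 8 distinct rows out of 24 strategies.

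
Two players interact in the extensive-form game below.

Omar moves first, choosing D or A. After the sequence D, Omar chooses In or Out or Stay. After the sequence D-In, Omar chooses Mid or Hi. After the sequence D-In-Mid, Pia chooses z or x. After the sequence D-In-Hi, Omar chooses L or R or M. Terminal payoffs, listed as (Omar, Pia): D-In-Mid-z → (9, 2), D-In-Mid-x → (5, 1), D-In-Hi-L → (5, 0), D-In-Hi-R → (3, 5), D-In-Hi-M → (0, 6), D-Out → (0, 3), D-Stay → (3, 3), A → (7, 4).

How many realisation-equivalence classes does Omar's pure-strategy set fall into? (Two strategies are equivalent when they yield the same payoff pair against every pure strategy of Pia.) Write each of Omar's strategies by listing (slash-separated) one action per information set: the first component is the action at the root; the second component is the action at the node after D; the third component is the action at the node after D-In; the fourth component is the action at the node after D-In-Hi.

7

Omar has 36 pure strategies: D/In/Mid/L, D/In/Mid/R, D/In/Mid/M, D/In/Hi/L, D/In/Hi/R, D/In/Hi/M, D/Out/Mid/L, D/Out/Mid/R, D/Out/Mid/M, D/Out/Hi/L, D/Out/Hi/R, D/Out/Hi/M, D/Stay/Mid/L, D/Stay/Mid/R, D/Stay/Mid/M, D/Stay/Hi/L, D/Stay/Hi/R, D/Stay/Hi/M, A/In/Mid/L, A/In/Mid/R, A/In/Mid/M, A/In/Hi/L, A/In/Hi/R, A/In/Hi/M, A/Out/Mid/L, A/Out/Mid/R, A/Out/Mid/M, A/Out/Hi/L, A/Out/Hi/R, A/Out/Hi/M, A/Stay/Mid/L, A/Stay/Mid/R, A/Stay/Mid/M, A/Stay/Hi/L, A/Stay/Hi/R, A/Stay/Hi/M. Columns: z, x.
{D/In/Mid/L, D/In/Mid/R, D/In/Mid/M} → row (9,2) (5,1)
{D/In/Hi/L} → row (5,0) (5,0)
{D/In/Hi/R} → row (3,5) (3,5)
{D/In/Hi/M} → row (0,6) (0,6)
{D/Out/Mid/L, D/Out/Mid/R, D/Out/Mid/M, D/Out/Hi/L, D/Out/Hi/R, D/Out/Hi/M} → row (0,3) (0,3)
{D/Stay/Mid/L, D/Stay/Mid/R, D/Stay/Mid/M, D/Stay/Hi/L, D/Stay/Hi/R, D/Stay/Hi/M} → row (3,3) (3,3)
{A/In/Mid/L, A/In/Mid/R, A/In/Mid/M, A/In/Hi/L, A/In/Hi/R, A/In/Hi/M, A/Out/Mid/L, A/Out/Mid/R, A/Out/Mid/M, A/Out/Hi/L, A/Out/Hi/R, A/Out/Hi/M, A/Stay/Mid/L, A/Stay/Mid/R, A/Stay/Mid/M, A/Stay/Hi/L, A/Stay/Hi/R, A/Stay/Hi/M} → row (7,4) (7,4)
That's 7 distinct rows out of 36 strategies.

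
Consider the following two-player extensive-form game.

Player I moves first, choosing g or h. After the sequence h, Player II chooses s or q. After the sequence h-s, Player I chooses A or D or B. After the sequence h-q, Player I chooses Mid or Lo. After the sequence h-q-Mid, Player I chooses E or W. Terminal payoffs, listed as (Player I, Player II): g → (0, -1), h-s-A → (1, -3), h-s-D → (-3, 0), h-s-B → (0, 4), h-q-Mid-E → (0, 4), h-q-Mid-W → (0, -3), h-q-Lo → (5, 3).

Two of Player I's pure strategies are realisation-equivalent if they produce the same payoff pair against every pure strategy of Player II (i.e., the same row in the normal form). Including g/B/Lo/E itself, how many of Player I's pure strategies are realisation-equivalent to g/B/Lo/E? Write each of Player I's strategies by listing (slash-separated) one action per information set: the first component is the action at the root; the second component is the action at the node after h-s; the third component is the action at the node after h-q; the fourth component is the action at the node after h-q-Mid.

12

Row for g/B/Lo/E (columns s, q): (0,-1) (0,-1).
Under g/B/Lo/E, Player I's choice at the node after h-s and at the node after h-q and at the node after h-q-Mid can never be reached regardless of what Player II does, so varying those choices leaves every outcome unchanged.
Holding the reachable choices fixed and varying the unreachable ones freely already gives 3 × 2 × 2 = 12 equivalent strategies.
No other strategy reproduces this row, so those 12 are the full class: g/A/Mid/E, g/A/Mid/W, g/A/Lo/E, g/A/Lo/W, g/D/Mid/E, g/D/Mid/W, g/D/Lo/E, g/D/Lo/W, g/B/Mid/E, g/B/Mid/W, g/B/Lo/E, g/B/Lo/W.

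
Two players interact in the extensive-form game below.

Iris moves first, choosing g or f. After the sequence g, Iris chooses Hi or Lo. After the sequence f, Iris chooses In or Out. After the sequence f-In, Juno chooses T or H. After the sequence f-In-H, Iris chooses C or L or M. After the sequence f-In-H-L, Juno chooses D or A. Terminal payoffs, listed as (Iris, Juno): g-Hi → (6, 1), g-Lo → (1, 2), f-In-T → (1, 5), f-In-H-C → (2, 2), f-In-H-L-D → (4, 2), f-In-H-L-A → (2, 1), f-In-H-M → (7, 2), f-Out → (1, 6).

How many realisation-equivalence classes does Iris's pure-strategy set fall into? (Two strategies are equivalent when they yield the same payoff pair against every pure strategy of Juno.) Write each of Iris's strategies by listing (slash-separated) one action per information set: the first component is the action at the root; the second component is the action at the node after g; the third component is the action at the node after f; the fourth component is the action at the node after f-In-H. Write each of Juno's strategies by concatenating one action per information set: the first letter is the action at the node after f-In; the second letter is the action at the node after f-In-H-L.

6

Iris has 24 pure strategies: g/Hi/In/C, g/Hi/In/L, g/Hi/In/M, g/Hi/Out/C, g/Hi/Out/L, g/Hi/Out/M, g/Lo/In/C, g/Lo/In/L, g/Lo/In/M, g/Lo/Out/C, g/Lo/Out/L, g/Lo/Out/M, f/Hi/In/C, f/Hi/In/L, f/Hi/In/M, f/Hi/Out/C, f/Hi/Out/L, f/Hi/Out/M, f/Lo/In/C, f/Lo/In/L, f/Lo/In/M, f/Lo/Out/C, f/Lo/Out/L, f/Lo/Out/M. Columns: TD, TA, HD, HA.
{g/Hi/In/C, g/Hi/In/L, g/Hi/In/M, g/Hi/Out/C, g/Hi/Out/L, g/Hi/Out/M} → row (6,1) (6,1) (6,1) (6,1)
{g/Lo/In/C, g/Lo/In/L, g/Lo/In/M, g/Lo/Out/C, g/Lo/Out/L, g/Lo/Out/M} → row (1,2) (1,2) (1,2) (1,2)
{f/Hi/In/C, f/Lo/In/C} → row (1,5) (1,5) (2,2) (2,2)
{f/Hi/In/L, f/Lo/In/L} → row (1,5) (1,5) (4,2) (2,1)
{f/Hi/In/M, f/Lo/In/M} → row (1,5) (1,5) (7,2) (7,2)
{f/Hi/Out/C, f/Hi/Out/L, f/Hi/Out/M, f/Lo/Out/C, f/Lo/Out/L, f/Lo/Out/M} → row (1,6) (1,6) (1,6) (1,6)
That's 6 distinct rows out of 24 strategies.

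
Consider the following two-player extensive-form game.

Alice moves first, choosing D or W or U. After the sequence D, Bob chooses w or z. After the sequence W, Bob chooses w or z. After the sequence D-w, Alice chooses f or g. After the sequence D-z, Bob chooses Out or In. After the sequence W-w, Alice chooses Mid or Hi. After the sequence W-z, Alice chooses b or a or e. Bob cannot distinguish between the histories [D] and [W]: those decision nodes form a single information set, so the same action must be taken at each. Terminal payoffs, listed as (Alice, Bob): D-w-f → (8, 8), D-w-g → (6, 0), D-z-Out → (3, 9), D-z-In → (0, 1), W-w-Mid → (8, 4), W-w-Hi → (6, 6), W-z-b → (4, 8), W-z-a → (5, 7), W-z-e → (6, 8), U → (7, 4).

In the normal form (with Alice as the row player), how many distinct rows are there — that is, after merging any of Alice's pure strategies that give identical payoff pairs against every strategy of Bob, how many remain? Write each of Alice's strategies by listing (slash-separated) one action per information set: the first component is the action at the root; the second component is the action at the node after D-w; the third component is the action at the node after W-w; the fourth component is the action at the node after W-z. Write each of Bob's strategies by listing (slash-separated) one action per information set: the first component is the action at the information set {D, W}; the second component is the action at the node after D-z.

9

Alice has 36 pure strategies: D/f/Mid/b, D/f/Mid/a, D/f/Mid/e, D/f/Hi/b, D/f/Hi/a, D/f/Hi/e, D/g/Mid/b, D/g/Mid/a, D/g/Mid/e, D/g/Hi/b, D/g/Hi/a, D/g/Hi/e, W/f/Mid/b, W/f/Mid/a, W/f/Mid/e, W/f/Hi/b, W/f/Hi/a, W/f/Hi/e, W/g/Mid/b, W/g/Mid/a, W/g/Mid/e, W/g/Hi/b, W/g/Hi/a, W/g/Hi/e, U/f/Mid/b, U/f/Mid/a, U/f/Mid/e, U/f/Hi/b, U/f/Hi/a, U/f/Hi/e, U/g/Mid/b, U/g/Mid/a, U/g/Mid/e, U/g/Hi/b, U/g/Hi/a, U/g/Hi/e. Columns: w/Out, w/In, z/Out, z/In.
{D/f/Mid/b, D/f/Mid/a, D/f/Mid/e, D/f/Hi/b, D/f/Hi/a, D/f/Hi/e} → row (8,8) (8,8) (3,9) (0,1)
{D/g/Mid/b, D/g/Mid/a, D/g/Mid/e, D/g/Hi/b, D/g/Hi/a, D/g/Hi/e} → row (6,0) (6,0) (3,9) (0,1)
{W/f/Mid/b, W/g/Mid/b} → row (8,4) (8,4) (4,8) (4,8)
{W/f/Mid/a, W/g/Mid/a} → row (8,4) (8,4) (5,7) (5,7)
{W/f/Mid/e, W/g/Mid/e} → row (8,4) (8,4) (6,8) (6,8)
{W/f/Hi/b, W/g/Hi/b} → row (6,6) (6,6) (4,8) (4,8)
{W/f/Hi/a, W/g/Hi/a} → row (6,6) (6,6) (5,7) (5,7)
{W/f/Hi/e, W/g/Hi/e} → row (6,6) (6,6) (6,8) (6,8)
{U/f/Mid/b, U/f/Mid/a, U/f/Mid/e, U/f/Hi/b, U/f/Hi/a, U/f/Hi/e, U/g/Mid/b, U/g/Mid/a, U/g/Mid/e, U/g/Hi/b, U/g/Hi/a, U/g/Hi/e} → row (7,4) (7,4) (7,4) (7,4)
That's 9 distinct rows out of 36 strategies.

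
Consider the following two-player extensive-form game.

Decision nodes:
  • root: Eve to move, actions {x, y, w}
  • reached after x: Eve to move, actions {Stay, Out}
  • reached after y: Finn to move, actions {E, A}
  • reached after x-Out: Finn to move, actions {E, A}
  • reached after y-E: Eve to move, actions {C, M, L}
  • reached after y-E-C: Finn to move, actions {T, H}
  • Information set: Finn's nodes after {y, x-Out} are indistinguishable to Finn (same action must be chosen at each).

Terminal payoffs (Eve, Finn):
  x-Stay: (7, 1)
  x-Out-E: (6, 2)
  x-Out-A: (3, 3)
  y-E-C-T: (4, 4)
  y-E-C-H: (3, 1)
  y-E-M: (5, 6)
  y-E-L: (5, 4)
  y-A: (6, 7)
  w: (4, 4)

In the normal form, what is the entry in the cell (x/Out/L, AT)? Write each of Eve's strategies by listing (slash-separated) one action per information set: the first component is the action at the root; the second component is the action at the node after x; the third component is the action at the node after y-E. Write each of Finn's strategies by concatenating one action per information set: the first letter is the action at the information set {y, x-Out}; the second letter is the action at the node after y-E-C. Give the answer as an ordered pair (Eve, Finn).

Trace the play path from the root:
  Eve plays x
  Eve plays Out at [x]
  Finn plays A at [x-Out]
→ terminal payoff (3, 3).
(Eve's choice at the node after y-E is never reached on this path, so it doesn't affect the outcome.)

(3, 3)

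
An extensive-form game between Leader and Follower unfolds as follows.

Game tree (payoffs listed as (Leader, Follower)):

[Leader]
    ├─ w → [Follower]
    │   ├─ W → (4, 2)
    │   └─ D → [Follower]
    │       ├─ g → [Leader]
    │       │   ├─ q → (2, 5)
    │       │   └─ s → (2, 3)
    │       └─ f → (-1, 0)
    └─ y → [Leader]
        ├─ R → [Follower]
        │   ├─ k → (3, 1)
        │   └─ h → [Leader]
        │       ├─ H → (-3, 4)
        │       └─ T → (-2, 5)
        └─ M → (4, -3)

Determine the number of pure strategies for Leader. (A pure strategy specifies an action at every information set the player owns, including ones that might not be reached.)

16

Leader owns the root with actions {w, y} — two choices.
Leader owns the node after y with actions {R, M} — two choices.
Leader owns the node after w-D-g with actions {q, s} — two choices.
Leader owns the node after y-R-h with actions {H, T} — two choices.
A pure strategy fixes one action at each information set independently, so the count is the product 2 × 2 × 2 × 2 = 16.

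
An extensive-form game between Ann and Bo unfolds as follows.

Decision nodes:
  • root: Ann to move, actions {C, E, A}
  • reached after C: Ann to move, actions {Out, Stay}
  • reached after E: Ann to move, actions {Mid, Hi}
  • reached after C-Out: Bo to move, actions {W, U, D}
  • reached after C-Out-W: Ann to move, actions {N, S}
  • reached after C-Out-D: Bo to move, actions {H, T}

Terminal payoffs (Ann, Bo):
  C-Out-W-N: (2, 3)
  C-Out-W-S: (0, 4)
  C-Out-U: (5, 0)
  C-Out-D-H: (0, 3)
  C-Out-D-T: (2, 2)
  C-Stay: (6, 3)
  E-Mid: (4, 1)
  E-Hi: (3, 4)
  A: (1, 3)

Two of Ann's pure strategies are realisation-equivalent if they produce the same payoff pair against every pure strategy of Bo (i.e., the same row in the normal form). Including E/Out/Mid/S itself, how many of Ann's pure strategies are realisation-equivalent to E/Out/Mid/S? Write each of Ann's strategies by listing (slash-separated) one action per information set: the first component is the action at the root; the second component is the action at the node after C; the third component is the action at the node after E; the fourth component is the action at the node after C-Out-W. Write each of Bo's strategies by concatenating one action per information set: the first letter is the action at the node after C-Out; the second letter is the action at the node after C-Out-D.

4

Row for E/Out/Mid/S (columns WH, WT, UH, UT, DH, DT): (4,1) (4,1) (4,1) (4,1) (4,1) (4,1).
Under E/Out/Mid/S, Ann's choice at the node after C and at the node after C-Out-W can never be reached regardless of what Bo does, so varying those choices leaves every outcome unchanged.
Holding the reachable choices fixed and varying the unreachable ones freely already gives 2 × 2 = 4 equivalent strategies.
No other strategy reproduces this row, so those 4 are the full class: E/Out/Mid/N, E/Out/Mid/S, E/Stay/Mid/N, E/Stay/Mid/S.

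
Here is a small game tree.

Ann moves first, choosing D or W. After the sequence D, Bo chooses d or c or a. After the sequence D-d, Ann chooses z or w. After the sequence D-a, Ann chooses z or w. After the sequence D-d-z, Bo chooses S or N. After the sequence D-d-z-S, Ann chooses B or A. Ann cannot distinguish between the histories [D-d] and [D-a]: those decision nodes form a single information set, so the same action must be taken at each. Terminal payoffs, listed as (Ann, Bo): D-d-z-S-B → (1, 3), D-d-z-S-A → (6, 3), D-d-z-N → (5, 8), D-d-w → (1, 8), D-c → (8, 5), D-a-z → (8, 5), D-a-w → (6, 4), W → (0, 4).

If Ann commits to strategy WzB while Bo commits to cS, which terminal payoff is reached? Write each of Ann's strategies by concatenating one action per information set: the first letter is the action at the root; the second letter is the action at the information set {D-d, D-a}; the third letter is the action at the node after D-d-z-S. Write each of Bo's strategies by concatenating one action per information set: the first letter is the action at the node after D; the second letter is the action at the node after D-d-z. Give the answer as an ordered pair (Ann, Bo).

Trace the play path from the root:
  Ann plays W
→ terminal payoff (0, 4).
(Ann's choice at the information set {D-d, D-a} is never reached on this path, so it doesn't affect the outcome.)

(0, 4)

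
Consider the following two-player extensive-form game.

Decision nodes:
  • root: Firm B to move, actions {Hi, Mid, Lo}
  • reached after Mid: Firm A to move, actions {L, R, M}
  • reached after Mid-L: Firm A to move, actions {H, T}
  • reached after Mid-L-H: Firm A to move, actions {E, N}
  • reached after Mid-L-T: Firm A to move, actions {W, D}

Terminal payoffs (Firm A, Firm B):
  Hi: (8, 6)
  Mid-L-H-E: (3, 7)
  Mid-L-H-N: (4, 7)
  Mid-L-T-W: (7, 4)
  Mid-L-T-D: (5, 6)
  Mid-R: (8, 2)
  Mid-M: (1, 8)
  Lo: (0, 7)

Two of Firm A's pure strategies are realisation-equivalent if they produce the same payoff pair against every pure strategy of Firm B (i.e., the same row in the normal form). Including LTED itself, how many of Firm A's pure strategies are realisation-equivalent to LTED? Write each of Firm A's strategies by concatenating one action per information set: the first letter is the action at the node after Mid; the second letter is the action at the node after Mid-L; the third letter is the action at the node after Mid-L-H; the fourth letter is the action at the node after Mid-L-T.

2

Row for LTED (columns Hi, Mid, Lo): (8,6) (5,6) (0,7).
Under LTED, Firm A's choice at the node after Mid-L-H can never be reached regardless of what Firm B does, so varying those choices leaves every outcome unchanged.
Holding the reachable choices fixed and varying the unreachable one freely already gives 2 equivalent strategies.
No other strategy reproduces this row, so those 2 are the full class: LTED, LTND.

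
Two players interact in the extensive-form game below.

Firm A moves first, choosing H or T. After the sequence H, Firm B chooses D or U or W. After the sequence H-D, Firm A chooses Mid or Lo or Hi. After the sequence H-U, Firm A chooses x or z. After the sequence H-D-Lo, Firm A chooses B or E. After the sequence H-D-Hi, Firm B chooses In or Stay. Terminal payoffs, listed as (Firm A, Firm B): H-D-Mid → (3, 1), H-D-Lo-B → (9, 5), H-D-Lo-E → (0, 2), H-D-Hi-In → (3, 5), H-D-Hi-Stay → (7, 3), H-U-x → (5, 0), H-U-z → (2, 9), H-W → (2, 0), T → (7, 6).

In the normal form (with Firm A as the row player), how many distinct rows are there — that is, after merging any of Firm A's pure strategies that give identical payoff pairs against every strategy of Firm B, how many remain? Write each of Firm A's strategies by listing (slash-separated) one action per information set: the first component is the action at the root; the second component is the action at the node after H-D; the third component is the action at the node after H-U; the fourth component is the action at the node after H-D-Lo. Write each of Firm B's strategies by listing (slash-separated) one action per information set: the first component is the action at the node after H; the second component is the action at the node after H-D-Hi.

9

Firm A has 24 pure strategies: H/Mid/x/B, H/Mid/x/E, H/Mid/z/B, H/Mid/z/E, H/Lo/x/B, H/Lo/x/E, H/Lo/z/B, H/Lo/z/E, H/Hi/x/B, H/Hi/x/E, H/Hi/z/B, H/Hi/z/E, T/Mid/x/B, T/Mid/x/E, T/Mid/z/B, T/Mid/z/E, T/Lo/x/B, T/Lo/x/E, T/Lo/z/B, T/Lo/z/E, T/Hi/x/B, T/Hi/x/E, T/Hi/z/B, T/Hi/z/E. Columns: D/In, D/Stay, U/In, U/Stay, W/In, W/Stay.
{H/Mid/x/B, H/Mid/x/E} → row (3,1) (3,1) (5,0) (5,0) (2,0) (2,0)
{H/Mid/z/B, H/Mid/z/E} → row (3,1) (3,1) (2,9) (2,9) (2,0) (2,0)
{H/Lo/x/B} → row (9,5) (9,5) (5,0) (5,0) (2,0) (2,0)
{H/Lo/x/E} → row (0,2) (0,2) (5,0) (5,0) (2,0) (2,0)
{H/Lo/z/B} → row (9,5) (9,5) (2,9) (2,9) (2,0) (2,0)
{H/Lo/z/E} → row (0,2) (0,2) (2,9) (2,9) (2,0) (2,0)
{H/Hi/x/B, H/Hi/x/E} → row (3,5) (7,3) (5,0) (5,0) (2,0) (2,0)
{H/Hi/z/B, H/Hi/z/E} → row (3,5) (7,3) (2,9) (2,9) (2,0) (2,0)
{T/Mid/x/B, T/Mid/x/E, T/Mid/z/B, T/Mid/z/E, T/Lo/x/B, T/Lo/x/E, T/Lo/z/B, T/Lo/z/E, T/Hi/x/B, T/Hi/x/E, T/Hi/z/B, T/Hi/z/E} → row (7,6) (7,6) (7,6) (7,6) (7,6) (7,6)
That's 9 distinct rows out of 24 strategies.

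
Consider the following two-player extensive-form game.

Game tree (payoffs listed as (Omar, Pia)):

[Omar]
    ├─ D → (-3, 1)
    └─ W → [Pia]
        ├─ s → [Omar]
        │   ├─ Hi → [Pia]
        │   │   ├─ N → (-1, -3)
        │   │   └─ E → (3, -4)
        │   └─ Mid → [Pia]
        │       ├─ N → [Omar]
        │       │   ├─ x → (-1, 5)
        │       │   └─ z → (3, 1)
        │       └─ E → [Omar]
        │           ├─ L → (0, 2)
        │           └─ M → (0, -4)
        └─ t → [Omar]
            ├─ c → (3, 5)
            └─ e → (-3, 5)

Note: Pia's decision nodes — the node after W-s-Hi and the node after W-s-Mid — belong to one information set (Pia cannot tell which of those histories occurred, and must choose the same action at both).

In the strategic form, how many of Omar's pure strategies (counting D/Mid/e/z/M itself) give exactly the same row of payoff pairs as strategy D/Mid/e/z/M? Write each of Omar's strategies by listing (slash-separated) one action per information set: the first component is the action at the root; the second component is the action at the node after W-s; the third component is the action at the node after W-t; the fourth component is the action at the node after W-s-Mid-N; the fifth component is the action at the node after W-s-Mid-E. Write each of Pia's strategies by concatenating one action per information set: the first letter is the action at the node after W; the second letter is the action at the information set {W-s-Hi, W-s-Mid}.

16

Row for D/Mid/e/z/M (columns sN, sE, tN, tE): (-3,1) (-3,1) (-3,1) (-3,1).
Under D/Mid/e/z/M, Omar's choice at the node after W-s and at the node after W-t and at the node after W-s-Mid-N and at the node after W-s-Mid-E can never be reached regardless of what Pia does, so varying those choices leaves every outcome unchanged.
Holding the reachable choices fixed and varying the unreachable ones freely already gives 2 × 2 × 2 × 2 = 16 equivalent strategies.
No other strategy reproduces this row, so those 16 are the full class: D/Hi/c/x/L, D/Hi/c/x/M, D/Hi/c/z/L, D/Hi/c/z/M, D/Hi/e/x/L, D/Hi/e/x/M, D/Hi/e/z/L, D/Hi/e/z/M, D/Mid/c/x/L, D/Mid/c/x/M, D/Mid/c/z/L, D/Mid/c/z/M, D/Mid/e/x/L, D/Mid/e/x/M, D/Mid/e/z/L, D/Mid/e/z/M.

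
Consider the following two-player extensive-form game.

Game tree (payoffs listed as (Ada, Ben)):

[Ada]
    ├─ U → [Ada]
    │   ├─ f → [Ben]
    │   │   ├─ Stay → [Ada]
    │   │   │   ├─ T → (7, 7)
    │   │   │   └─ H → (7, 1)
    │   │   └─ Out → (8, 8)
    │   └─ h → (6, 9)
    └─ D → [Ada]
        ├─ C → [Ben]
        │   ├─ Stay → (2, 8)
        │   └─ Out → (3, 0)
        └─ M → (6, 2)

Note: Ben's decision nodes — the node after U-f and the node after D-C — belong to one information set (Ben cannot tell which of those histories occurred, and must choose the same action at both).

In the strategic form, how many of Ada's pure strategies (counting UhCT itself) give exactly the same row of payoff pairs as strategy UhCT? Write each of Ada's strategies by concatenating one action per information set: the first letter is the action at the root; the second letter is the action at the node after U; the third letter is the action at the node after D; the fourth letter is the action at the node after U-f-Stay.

Row for UhCT (columns Stay, Out): (6,9) (6,9).
Under UhCT, Ada's choice at the node after D and at the node after U-f-Stay can never be reached regardless of what Ben does, so varying those choices leaves every outcome unchanged.
Holding the reachable choices fixed and varying the unreachable ones freely already gives 2 × 2 = 4 equivalent strategies.
No other strategy reproduces this row, so those 4 are the full class: UhCT, UhCH, UhMT, UhMH.

4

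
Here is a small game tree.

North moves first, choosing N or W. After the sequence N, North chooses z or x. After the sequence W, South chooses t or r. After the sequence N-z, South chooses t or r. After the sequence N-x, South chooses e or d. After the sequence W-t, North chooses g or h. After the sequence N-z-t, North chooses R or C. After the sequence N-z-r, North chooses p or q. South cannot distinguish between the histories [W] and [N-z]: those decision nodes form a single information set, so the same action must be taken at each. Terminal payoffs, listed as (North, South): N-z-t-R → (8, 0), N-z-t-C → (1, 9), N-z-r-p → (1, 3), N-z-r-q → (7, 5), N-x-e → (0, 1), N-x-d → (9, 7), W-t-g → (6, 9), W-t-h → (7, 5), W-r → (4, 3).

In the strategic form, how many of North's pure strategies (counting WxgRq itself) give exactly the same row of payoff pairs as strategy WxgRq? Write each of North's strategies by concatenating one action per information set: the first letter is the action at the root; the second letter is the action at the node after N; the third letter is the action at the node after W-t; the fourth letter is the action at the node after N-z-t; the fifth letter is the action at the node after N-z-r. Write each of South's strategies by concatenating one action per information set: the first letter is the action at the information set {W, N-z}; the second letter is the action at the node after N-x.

Row for WxgRq (columns te, td, re, rd): (6,9) (6,9) (4,3) (4,3).
Under WxgRq, North's choice at the node after N and at the node after N-z-t and at the node after N-z-r can never be reached regardless of what South does, so varying those choices leaves every outcome unchanged.
Holding the reachable choices fixed and varying the unreachable ones freely already gives 2 × 2 × 2 = 8 equivalent strategies.
No other strategy reproduces this row, so those 8 are the full class: WzgRp, WzgRq, WzgCp, WzgCq, WxgRp, WxgRq, WxgCp, WxgCq.

8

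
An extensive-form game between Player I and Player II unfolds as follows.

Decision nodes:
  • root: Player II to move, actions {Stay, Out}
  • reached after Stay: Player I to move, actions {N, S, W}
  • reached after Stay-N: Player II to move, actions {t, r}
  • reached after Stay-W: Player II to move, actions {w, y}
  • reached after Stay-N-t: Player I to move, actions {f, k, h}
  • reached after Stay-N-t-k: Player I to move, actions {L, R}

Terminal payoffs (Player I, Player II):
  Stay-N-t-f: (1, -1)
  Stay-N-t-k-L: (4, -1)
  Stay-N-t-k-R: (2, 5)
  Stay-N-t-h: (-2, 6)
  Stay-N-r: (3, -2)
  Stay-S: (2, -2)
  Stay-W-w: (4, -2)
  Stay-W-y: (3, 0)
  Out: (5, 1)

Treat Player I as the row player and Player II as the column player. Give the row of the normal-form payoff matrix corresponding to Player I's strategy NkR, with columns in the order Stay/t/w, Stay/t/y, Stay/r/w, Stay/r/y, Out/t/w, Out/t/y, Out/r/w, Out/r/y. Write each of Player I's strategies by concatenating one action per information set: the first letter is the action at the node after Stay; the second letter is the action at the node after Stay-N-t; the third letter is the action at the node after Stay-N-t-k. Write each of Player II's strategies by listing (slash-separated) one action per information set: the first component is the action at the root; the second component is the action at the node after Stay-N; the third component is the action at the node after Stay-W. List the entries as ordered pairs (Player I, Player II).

vs Stay/t/w: Player II plays Stay → Player I plays N at [Stay] → Player II plays t at [Stay-N] → Player I plays k at [Stay-N-t] → Player I plays R at [Stay-N-t-k] → (2, 5)
vs Stay/t/y: Player II plays Stay → Player I plays N at [Stay] → Player II plays t at [Stay-N] → Player I plays k at [Stay-N-t] → Player I plays R at [Stay-N-t-k] → (2, 5)
vs Stay/r/w: Player II plays Stay → Player I plays N at [Stay] → Player II plays r at [Stay-N] → (3, -2)
vs Stay/r/y: Player II plays Stay → Player I plays N at [Stay] → Player II plays r at [Stay-N] → (3, -2)
vs Out/t/w: Player II plays Out → (5, 1)
vs Out/t/y: Player II plays Out → (5, 1)
vs Out/r/w: Player II plays Out → (5, 1)
vs Out/r/y: Player II plays Out → (5, 1)

(2,5) (2,5) (3,-2) (3,-2) (5,1) (5,1) (5,1) (5,1)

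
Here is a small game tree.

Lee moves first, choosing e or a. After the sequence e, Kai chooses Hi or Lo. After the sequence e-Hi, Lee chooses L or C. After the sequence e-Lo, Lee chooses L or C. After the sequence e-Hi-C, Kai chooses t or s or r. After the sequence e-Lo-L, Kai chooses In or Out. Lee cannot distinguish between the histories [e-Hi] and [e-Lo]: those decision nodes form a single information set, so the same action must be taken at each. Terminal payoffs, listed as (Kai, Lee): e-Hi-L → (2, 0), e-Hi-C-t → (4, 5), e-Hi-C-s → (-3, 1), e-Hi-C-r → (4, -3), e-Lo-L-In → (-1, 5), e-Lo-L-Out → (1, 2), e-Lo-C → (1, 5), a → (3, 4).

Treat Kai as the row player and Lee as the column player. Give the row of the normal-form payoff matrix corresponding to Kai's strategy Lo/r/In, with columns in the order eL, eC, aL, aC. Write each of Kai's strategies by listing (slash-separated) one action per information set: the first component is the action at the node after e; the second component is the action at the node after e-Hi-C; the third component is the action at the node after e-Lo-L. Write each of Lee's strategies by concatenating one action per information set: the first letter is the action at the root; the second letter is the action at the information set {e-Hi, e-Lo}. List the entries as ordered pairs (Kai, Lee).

vs eL: Lee plays e → Kai plays Lo at [e] → Lee plays L at [e-Lo] → Kai plays In at [e-Lo-L] → (-1, 5)
vs eC: Lee plays e → Kai plays Lo at [e] → Lee plays C at [e-Lo] → (1, 5)
vs aL: Lee plays a → (3, 4)
vs aC: Lee plays a → (3, 4)

(-1,5) (1,5) (3,4) (3,4)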